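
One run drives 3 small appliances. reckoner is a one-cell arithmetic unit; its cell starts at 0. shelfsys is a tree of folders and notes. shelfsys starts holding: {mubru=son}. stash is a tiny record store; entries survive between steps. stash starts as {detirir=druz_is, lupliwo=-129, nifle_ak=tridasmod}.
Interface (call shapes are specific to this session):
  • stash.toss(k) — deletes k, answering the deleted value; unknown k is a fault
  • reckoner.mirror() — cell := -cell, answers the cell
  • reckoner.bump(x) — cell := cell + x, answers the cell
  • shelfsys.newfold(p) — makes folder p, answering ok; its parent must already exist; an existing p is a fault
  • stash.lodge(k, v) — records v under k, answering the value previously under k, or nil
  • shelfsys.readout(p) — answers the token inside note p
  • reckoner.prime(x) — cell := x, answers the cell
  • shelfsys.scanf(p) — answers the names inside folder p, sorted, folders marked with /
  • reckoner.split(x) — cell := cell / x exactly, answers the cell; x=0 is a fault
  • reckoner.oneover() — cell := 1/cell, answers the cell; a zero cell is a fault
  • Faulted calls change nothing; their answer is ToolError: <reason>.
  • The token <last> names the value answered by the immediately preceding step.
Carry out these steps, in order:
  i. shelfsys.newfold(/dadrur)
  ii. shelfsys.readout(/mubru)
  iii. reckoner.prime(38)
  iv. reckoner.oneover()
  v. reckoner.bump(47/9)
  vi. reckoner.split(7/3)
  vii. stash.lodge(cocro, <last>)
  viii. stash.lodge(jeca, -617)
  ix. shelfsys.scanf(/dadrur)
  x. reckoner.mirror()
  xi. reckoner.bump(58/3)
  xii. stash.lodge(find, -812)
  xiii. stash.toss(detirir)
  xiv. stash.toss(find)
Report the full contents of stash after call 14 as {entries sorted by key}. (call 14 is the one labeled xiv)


// 1. newfold(p: /dadrur) => ok
// 2. readout(p: /mubru) => son
// 3. prime(x: 38) => 38
// 4. oneover() => 1/38
// 5. bump(x: 47/9) => 1795/342
// 6. split(x: 7/3) => 1795/798
// 7. lodge(k: cocro, v: <last>) => nil
// 8. lodge(k: jeca, v: -617) => nil
// 9. scanf(p: /dadrur) => []
// 10. mirror() => -1795/798
// 11. bump(x: 58/3) => 13633/798
// 12. lodge(k: find, v: -812) => nil
// 13. toss(k: detirir) => druz_is
// 14. toss(k: find) => -812

Answer: {cocro=1795/798, jeca=-617, lupliwo=-129, nifle_ak=tridasmod}


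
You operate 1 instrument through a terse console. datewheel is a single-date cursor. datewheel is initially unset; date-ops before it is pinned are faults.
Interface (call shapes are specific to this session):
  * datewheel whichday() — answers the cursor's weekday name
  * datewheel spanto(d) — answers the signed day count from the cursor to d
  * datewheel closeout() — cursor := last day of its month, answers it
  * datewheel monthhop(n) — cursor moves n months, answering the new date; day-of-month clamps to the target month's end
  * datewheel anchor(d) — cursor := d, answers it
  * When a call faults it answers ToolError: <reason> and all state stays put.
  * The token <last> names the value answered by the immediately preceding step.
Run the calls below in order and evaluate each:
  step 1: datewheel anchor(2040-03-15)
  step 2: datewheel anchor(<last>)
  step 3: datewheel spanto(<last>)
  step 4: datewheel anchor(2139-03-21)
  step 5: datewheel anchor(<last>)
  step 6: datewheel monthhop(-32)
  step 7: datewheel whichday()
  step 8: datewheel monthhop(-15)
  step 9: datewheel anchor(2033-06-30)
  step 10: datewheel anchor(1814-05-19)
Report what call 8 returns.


>>> datewheel anchor d: 2040-03-15
:: 2040-03-15
>>> datewheel anchor d: <last>
:: 2040-03-15
>>> datewheel spanto d: <last>
:: 0
>>> datewheel anchor d: 2139-03-21
:: 2139-03-21
>>> datewheel anchor d: <last>
:: 2139-03-21
>>> datewheel monthhop n: -32
:: 2136-07-21
>>> datewheel whichday
:: Saturday
>>> datewheel monthhop n: -15
:: 2135-04-21
>>> datewheel anchor d: 2033-06-30
:: 2033-06-30
>>> datewheel anchor d: 1814-05-19
:: 1814-05-19

Answer: 2135-04-21


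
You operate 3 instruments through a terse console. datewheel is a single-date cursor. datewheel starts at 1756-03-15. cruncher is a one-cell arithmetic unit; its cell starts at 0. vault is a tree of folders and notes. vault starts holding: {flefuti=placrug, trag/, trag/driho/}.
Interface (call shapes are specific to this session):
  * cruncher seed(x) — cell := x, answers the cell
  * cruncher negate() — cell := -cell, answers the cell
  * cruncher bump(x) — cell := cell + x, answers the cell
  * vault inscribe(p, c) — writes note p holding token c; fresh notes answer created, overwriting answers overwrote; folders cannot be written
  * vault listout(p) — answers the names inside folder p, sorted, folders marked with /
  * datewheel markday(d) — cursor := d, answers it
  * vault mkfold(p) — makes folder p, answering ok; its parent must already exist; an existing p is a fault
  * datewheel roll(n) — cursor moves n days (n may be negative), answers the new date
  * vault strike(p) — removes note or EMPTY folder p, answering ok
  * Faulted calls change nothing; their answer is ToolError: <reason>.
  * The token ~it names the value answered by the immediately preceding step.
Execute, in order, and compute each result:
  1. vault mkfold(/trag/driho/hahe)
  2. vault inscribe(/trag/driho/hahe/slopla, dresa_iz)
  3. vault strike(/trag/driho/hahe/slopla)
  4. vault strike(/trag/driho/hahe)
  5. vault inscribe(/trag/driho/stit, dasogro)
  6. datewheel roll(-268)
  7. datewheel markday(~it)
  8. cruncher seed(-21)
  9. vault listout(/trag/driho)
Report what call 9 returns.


Answer: [stit]

Derivation:
# vault mkfold(p=/trag/driho/hahe) => ok
# vault inscribe(p=/trag/driho/hahe/slopla, c=dresa_iz) => created
# vault strike(p=/trag/driho/hahe/slopla) => ok
# vault strike(p=/trag/driho/hahe) => ok
# vault inscribe(p=/trag/driho/stit, c=dasogro) => created
# datewheel roll(n=-268) => 1755-06-21
# datewheel markday(d=~it) => 1755-06-21
# cruncher seed(x=-21) => -21
# vault listout(p=/trag/driho) => [stit]


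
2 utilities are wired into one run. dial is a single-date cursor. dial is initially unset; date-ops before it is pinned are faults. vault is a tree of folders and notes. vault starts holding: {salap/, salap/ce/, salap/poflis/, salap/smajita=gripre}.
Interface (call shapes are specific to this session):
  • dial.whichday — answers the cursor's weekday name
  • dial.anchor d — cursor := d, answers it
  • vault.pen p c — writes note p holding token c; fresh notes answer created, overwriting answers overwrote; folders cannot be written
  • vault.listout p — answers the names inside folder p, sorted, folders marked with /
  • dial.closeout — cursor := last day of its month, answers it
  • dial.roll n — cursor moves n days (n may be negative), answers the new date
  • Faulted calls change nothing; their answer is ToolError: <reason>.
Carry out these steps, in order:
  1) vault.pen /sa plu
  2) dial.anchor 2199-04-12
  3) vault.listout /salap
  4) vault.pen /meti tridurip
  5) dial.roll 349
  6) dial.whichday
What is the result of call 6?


Answer: Thursday

Derivation:
I try vault.pen passing p: /sa, c: plu, — result: created.
I use dial.anchor passing d: 2199-04-12, and see 2199-04-12.
Now I run vault.listout passing p: /salap: [ce/, poflis/, smajita].
Now I run vault.pen passing p: /meti, c: tridurip, and see created.
I invoke dial.roll passing n: 349, yielding 2200-03-27.
I use dial.whichday, which returns Thursday.


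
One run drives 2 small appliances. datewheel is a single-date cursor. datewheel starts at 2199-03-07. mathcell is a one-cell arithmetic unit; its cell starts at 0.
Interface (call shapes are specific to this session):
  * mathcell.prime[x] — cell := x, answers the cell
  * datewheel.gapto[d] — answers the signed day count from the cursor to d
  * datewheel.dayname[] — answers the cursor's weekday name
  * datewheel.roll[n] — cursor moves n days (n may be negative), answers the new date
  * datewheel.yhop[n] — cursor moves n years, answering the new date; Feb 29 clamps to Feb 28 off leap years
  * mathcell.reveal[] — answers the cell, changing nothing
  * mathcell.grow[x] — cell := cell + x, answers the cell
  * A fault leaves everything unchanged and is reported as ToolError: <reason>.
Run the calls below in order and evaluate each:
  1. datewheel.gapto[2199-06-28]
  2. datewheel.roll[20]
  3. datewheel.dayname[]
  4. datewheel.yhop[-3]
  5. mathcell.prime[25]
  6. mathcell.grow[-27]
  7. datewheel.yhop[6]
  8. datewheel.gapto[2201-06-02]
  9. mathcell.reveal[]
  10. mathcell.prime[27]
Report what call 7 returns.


Answer: 2202-03-27

Derivation:
Do: datewheel.gapto[d→2199-06-28]
See: 113
Do: datewheel.roll[n→20]
See: 2199-03-27
Do: datewheel.dayname[]
See: Wednesday
Do: datewheel.yhop[n→-3]
See: 2196-03-27
Do: mathcell.prime[x→25]
See: 25
Do: mathcell.grow[x→-27]
See: -2
Do: datewheel.yhop[n→6]
See: 2202-03-27
Do: datewheel.gapto[d→2201-06-02]
See: -298
Do: mathcell.reveal[]
See: -2
Do: mathcell.prime[x→27]
See: 27


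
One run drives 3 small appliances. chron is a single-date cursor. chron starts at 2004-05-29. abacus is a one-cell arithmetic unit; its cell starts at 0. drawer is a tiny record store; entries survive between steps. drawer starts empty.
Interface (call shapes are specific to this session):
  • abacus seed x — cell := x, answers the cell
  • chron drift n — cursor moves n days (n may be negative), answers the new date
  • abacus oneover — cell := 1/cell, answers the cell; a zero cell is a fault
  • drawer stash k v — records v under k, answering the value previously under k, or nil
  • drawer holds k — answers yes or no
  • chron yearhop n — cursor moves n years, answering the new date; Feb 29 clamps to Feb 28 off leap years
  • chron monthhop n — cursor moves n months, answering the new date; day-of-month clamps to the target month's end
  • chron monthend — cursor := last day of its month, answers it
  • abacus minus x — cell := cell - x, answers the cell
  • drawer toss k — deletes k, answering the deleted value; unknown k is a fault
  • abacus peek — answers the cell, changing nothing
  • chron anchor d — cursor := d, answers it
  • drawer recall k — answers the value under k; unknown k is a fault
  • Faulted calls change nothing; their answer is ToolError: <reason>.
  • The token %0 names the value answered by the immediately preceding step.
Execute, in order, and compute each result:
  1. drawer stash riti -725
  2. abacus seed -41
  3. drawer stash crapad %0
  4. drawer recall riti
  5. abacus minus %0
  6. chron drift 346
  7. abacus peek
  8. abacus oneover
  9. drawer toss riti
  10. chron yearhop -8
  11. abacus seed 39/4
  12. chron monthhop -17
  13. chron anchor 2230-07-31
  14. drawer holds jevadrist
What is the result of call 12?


I use drawer stash using k=riti, v=-725, which returns nil.
Calling abacus seed using x=-41, and observe -41.
I run drawer stash using k=crapad, v=%0, → nil.
Then drawer recall using k=riti, and get -725.
I call abacus minus using x=%0, and see 684.
Using chron drift using n=346, which returns 2005-05-10.
Calling abacus peek, yielding 684.
I use abacus oneover, which returns 1/684.
I try drawer toss using k=riti, and get -725.
Using chron yearhop using n=-8, — result: 1997-05-10.
Now I run abacus seed using x=39/4, giving 39/4.
Next I call chron monthhop using n=-17, yielding 1995-12-10.
I try chron anchor using d=2230-07-31, which returns 2230-07-31.
Now I run drawer holds using k=jevadrist, and observe no.

Answer: 1995-12-10


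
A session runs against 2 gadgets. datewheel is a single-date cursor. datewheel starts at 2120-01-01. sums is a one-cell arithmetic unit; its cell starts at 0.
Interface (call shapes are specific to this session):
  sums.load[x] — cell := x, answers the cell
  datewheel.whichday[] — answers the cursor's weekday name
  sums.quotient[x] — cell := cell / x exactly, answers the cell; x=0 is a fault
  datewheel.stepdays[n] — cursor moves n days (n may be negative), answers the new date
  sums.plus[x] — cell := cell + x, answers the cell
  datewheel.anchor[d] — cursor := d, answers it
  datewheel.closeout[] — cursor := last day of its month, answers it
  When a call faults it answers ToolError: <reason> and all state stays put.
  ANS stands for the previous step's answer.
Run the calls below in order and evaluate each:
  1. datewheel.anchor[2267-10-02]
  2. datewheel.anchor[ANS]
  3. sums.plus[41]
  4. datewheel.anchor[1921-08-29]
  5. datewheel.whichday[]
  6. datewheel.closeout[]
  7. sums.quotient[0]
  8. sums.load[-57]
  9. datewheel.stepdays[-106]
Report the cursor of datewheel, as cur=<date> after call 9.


CALL datewheel.anchor[d=2267-10-02]
RET  2267-10-02
CALL datewheel.anchor[d=ANS]
RET  2267-10-02
CALL sums.plus[x=41]
RET  41
CALL datewheel.anchor[d=1921-08-29]
RET  1921-08-29
CALL datewheel.whichday[]
RET  Monday
CALL datewheel.closeout[]
RET  1921-08-31
CALL sums.quotient[x=0]
RET  ToolError: division by zero
CALL sums.load[x=-57]
RET  -57
CALL datewheel.stepdays[n=-106]
RET  1921-05-17

Answer: cur=1921-05-17


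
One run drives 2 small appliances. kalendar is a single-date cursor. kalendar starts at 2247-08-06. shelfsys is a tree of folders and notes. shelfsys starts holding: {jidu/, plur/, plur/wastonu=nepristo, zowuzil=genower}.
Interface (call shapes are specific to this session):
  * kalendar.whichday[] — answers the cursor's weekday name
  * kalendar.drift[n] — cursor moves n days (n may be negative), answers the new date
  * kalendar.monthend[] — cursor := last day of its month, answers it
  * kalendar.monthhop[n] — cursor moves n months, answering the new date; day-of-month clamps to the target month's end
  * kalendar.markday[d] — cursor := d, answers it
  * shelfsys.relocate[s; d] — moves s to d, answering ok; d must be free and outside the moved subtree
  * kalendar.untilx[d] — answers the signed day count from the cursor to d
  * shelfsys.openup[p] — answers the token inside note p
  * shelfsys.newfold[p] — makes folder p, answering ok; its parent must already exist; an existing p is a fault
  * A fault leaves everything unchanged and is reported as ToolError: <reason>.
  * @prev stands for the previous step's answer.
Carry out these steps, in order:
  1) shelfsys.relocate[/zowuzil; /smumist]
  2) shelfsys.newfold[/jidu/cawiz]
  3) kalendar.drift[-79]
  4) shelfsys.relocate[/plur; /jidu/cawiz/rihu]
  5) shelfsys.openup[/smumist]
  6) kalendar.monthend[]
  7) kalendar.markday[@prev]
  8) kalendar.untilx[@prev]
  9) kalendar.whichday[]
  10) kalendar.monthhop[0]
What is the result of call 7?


→ relocate(s: /zowuzil, d: /smumist)
← ok
→ newfold(p: /jidu/cawiz)
← ok
→ drift(n: -79)
← 2247-05-19
→ relocate(s: /plur, d: /jidu/cawiz/rihu)
← ok
→ openup(p: /smumist)
← genower
→ monthend()
← 2247-05-31
→ markday(d: @prev)
← 2247-05-31
→ untilx(d: @prev)
← 0
→ whichday()
← Monday
→ monthhop(n: 0)
← 2247-05-31

Answer: 2247-05-31


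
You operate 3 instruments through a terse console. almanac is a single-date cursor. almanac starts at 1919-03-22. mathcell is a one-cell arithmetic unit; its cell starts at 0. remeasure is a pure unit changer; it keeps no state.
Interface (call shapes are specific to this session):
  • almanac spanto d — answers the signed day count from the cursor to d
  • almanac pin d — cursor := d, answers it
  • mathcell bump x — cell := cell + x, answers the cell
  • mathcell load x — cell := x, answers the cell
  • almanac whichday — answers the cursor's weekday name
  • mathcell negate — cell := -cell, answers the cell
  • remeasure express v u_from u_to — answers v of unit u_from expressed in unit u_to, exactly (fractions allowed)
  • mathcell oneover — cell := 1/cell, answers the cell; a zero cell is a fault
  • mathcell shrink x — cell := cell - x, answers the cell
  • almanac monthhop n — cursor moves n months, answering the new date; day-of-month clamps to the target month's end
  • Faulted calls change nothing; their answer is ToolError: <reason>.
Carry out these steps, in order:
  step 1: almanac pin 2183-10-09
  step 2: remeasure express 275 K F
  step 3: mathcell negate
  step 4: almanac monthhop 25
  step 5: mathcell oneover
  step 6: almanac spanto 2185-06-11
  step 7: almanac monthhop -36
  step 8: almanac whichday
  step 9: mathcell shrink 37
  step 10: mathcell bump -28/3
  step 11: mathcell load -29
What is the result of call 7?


Answer: 2182-11-09

Derivation:
~$ almanac pin d→2183-10-09
[out] 2183-10-09
~$ remeasure express v→275 u_from→K u_to→F
[out] 3533/100
~$ mathcell negate
[out] 0
~$ almanac monthhop n→25
[out] 2185-11-09
~$ mathcell oneover
[out] ToolError: reciprocal of zero
~$ almanac spanto d→2185-06-11
[out] -151
~$ almanac monthhop n→-36
[out] 2182-11-09
~$ almanac whichday
[out] Saturday
~$ mathcell shrink x→37
[out] -37
~$ mathcell bump x→-28/3
[out] -139/3
~$ mathcell load x→-29
[out] -29


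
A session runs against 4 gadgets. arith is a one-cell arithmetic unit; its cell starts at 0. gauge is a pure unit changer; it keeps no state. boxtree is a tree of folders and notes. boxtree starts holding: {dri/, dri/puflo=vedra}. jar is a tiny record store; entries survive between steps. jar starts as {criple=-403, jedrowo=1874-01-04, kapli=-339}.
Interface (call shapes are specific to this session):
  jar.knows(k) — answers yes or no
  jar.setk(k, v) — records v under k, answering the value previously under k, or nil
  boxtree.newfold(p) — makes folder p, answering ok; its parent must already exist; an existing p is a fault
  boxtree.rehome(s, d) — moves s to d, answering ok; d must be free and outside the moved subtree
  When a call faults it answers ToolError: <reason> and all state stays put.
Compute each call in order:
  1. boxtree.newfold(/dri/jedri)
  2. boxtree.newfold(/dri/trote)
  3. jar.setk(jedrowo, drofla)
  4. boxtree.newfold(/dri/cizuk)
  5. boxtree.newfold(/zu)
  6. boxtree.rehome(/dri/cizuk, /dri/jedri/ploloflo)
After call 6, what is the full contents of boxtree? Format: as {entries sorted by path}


-- newfold(p→/dri/jedri) == ok
-- newfold(p→/dri/trote) == ok
-- setk(k→jedrowo, v→drofla) == 1874-01-04
-- newfold(p→/dri/cizuk) == ok
-- newfold(p→/zu) == ok
-- rehome(s→/dri/cizuk, d→/dri/jedri/ploloflo) == ok

Answer: {dri/, dri/jedri/, dri/jedri/ploloflo/, dri/puflo=vedra, dri/trote/, zu/}


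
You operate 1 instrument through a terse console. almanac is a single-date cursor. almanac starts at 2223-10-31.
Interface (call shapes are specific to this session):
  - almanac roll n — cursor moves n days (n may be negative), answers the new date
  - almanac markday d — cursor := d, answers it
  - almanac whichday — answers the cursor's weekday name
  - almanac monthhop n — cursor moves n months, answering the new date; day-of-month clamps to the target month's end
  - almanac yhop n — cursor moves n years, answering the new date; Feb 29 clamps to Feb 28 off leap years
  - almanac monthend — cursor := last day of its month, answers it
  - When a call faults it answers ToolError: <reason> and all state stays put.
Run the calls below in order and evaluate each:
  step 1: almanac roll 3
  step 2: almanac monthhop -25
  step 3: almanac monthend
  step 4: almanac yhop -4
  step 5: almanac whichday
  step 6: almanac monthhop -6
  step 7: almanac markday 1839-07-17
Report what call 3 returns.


Answer: 2221-10-31

Derivation:
> almanac roll n='3'
[out] 2223-11-03
> almanac monthhop n='-25'
[out] 2221-10-03
> almanac monthend
[out] 2221-10-31
> almanac yhop n='-4'
[out] 2217-10-31
> almanac whichday
[out] Friday
> almanac monthhop n='-6'
[out] 2217-04-30
> almanac markday d='1839-07-17'
[out] 1839-07-17


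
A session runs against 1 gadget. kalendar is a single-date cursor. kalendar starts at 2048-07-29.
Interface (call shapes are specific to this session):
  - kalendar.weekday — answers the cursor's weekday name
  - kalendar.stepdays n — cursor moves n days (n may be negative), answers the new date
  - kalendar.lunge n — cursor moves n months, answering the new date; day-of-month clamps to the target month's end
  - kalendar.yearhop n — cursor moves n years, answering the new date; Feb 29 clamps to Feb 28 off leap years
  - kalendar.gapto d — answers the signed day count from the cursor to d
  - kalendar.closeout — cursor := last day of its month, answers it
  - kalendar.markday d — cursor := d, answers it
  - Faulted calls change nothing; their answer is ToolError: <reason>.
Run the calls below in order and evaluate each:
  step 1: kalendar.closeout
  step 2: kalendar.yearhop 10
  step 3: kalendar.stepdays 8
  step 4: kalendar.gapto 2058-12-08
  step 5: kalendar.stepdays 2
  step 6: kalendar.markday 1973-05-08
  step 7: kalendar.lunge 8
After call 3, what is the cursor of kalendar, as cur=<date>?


~$ kalendar.closeout
:: 2048-07-31
~$ kalendar.yearhop n='10'
:: 2058-07-31
~$ kalendar.stepdays n='8'
:: 2058-08-08
~$ kalendar.gapto d='2058-12-08'
:: 122
~$ kalendar.stepdays n='2'
:: 2058-08-10
~$ kalendar.markday d='1973-05-08'
:: 1973-05-08
~$ kalendar.lunge n='8'
:: 1974-01-08

Answer: cur=2058-08-08


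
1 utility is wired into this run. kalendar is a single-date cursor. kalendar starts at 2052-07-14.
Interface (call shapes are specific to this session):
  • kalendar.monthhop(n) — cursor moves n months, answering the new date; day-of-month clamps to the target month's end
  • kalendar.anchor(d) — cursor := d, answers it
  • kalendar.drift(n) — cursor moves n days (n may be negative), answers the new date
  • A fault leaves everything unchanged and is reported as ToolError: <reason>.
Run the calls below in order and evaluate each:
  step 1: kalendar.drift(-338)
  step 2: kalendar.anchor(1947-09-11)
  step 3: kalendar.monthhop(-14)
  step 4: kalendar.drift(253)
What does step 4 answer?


Answer: 1947-03-21

Derivation:
Now I run kalendar.drift on n='-338', yielding 2051-08-11.
I try kalendar.anchor on d='1947-09-11', yielding 1947-09-11.
Calling kalendar.monthhop on n='-14', and see 1946-07-11.
Using kalendar.drift on n='253': 1947-03-21.


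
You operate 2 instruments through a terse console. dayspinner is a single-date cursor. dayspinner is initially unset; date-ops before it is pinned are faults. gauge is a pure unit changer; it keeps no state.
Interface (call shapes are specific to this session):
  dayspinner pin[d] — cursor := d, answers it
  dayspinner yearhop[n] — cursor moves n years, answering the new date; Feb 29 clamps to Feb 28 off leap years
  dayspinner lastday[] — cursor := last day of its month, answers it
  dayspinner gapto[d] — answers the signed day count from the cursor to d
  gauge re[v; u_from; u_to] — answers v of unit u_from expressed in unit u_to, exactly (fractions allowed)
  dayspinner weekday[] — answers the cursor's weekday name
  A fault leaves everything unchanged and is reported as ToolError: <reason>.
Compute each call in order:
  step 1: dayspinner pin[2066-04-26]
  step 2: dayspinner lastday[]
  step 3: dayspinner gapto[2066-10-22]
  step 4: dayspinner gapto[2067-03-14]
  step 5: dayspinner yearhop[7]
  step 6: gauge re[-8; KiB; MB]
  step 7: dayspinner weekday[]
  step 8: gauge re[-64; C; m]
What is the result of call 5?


Answer: 2073-04-30

Derivation:
Step: dayspinner pin[d→2066-04-26]
Result: 2066-04-26
Step: dayspinner lastday[]
Result: 2066-04-30
Step: dayspinner gapto[d→2066-10-22]
Result: 175
Step: dayspinner gapto[d→2067-03-14]
Result: 318
Step: dayspinner yearhop[n→7]
Result: 2073-04-30
Step: gauge re[v→-8; u_from→KiB; u_to→MB]
Result: -128/15625
Step: dayspinner weekday[]
Result: Sunday
Step: gauge re[v→-64; u_from→C; u_to→m]
Result: ToolError: incompatible units


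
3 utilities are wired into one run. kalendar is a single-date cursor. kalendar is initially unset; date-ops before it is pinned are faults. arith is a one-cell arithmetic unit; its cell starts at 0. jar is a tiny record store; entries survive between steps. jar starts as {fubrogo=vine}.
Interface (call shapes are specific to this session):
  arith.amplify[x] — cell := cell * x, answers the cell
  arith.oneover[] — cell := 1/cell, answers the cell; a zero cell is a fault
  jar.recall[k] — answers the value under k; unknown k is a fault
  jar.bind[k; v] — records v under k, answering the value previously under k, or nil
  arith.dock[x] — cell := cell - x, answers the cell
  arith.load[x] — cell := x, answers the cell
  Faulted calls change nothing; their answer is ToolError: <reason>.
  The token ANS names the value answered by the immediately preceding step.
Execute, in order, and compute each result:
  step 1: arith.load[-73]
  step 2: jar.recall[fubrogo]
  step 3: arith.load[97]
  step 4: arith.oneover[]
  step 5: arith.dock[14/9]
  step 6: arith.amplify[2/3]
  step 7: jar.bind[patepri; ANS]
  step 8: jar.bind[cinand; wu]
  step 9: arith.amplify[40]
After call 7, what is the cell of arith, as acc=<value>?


Step: load[x='-73']
Result: -73
Step: recall[k='fubrogo']
Result: vine
Step: load[x='97']
Result: 97
Step: oneover[]
Result: 1/97
Step: dock[x='14/9']
Result: -1349/873
Step: amplify[x='2/3']
Result: -2698/2619
Step: bind[k='patepri'; v='ANS']
Result: nil
Step: bind[k='cinand'; v='wu']
Result: nil
Step: amplify[x='40']
Result: -107920/2619

Answer: acc=-2698/2619


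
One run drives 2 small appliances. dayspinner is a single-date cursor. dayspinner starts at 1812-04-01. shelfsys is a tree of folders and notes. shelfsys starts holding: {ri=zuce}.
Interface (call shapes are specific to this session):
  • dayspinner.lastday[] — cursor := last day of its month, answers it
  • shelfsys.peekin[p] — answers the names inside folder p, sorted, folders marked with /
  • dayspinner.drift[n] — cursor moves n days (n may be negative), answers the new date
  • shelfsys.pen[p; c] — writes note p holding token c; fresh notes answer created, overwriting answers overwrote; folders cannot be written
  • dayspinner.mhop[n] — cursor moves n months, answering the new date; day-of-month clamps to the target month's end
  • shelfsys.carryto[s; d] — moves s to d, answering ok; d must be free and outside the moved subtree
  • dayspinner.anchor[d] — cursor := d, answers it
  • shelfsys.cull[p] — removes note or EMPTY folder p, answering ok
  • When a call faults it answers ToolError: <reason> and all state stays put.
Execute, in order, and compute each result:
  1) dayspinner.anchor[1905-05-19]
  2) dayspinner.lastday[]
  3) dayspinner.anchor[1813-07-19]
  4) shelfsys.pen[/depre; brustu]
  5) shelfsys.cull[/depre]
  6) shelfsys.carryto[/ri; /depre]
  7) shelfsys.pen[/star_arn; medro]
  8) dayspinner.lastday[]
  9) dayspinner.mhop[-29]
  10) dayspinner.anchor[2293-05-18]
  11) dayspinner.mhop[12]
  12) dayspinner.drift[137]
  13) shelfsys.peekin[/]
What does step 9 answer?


Answer: 1811-02-28

Derivation:
I use anchor with d='1905-05-19', and see 1905-05-19.
Invoking lastday(), and get 1905-05-31.
Using anchor with d='1813-07-19', yielding 1813-07-19.
Using pen with p='/depre', c='brustu', yielding created.
I run cull with p='/depre': ok.
Then carryto with s='/ri', d='/depre', yielding ok.
Now I run pen with p='/star_arn', c='medro', → created.
I run lastday(), and observe 1813-07-31.
Then mhop with n='-29', giving 1811-02-28.
Next I call anchor with d='2293-05-18', and see 2293-05-18.
Invoking mhop with n='12', — result: 2294-05-18.
Next I call drift with n='137', and get 2294-10-02.
Invoking peekin with p='/', which returns [depre, star_arn].


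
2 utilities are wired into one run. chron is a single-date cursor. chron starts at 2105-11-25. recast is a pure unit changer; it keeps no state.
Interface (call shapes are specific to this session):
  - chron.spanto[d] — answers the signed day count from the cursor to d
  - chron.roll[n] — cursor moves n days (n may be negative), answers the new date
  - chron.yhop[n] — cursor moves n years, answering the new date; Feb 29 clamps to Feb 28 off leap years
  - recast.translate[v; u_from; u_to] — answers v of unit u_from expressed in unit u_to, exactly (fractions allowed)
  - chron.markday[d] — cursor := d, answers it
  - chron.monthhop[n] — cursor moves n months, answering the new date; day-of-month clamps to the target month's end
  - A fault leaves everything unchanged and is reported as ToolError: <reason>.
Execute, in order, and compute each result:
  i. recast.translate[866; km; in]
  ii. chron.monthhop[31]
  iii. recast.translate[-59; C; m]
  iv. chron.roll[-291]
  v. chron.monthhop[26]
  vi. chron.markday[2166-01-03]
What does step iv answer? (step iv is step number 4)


Answer: 2107-09-08

Derivation:
I call translate(v→866, u_from→km, u_to→in), and observe 4330000000/127.
I run monthhop(n→31), and get 2108-06-25.
I run translate(v→-59, u_from→C, u_to→m), giving ToolError: incompatible units.
I run roll(n→-291), yielding 2107-09-08.
Invoking monthhop(n→26), giving 2109-11-08.
I invoke markday(d→2166-01-03), → 2166-01-03.


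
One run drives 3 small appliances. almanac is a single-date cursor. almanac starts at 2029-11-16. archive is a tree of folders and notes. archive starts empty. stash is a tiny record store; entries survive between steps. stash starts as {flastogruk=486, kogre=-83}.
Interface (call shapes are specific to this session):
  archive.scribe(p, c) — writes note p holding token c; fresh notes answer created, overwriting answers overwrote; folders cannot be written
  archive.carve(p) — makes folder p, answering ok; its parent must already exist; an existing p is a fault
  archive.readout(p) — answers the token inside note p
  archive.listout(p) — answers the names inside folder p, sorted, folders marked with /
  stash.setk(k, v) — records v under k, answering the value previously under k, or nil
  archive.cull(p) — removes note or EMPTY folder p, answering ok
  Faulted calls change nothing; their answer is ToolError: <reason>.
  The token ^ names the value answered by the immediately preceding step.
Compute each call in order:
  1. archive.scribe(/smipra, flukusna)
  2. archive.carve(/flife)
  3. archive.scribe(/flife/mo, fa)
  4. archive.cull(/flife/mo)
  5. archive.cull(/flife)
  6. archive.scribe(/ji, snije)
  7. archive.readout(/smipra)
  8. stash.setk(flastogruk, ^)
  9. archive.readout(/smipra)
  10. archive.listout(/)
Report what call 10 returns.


[in] archive.scribe /smipra flukusna
:: created
[in] archive.carve /flife
:: ok
[in] archive.scribe /flife/mo fa
:: created
[in] archive.cull /flife/mo
:: ok
[in] archive.cull /flife
:: ok
[in] archive.scribe /ji snije
:: created
[in] archive.readout /smipra
:: flukusna
[in] stash.setk flastogruk ^
:: 486
[in] archive.readout /smipra
:: flukusna
[in] archive.listout /
:: [ji, smipra]

Answer: [ji, smipra]


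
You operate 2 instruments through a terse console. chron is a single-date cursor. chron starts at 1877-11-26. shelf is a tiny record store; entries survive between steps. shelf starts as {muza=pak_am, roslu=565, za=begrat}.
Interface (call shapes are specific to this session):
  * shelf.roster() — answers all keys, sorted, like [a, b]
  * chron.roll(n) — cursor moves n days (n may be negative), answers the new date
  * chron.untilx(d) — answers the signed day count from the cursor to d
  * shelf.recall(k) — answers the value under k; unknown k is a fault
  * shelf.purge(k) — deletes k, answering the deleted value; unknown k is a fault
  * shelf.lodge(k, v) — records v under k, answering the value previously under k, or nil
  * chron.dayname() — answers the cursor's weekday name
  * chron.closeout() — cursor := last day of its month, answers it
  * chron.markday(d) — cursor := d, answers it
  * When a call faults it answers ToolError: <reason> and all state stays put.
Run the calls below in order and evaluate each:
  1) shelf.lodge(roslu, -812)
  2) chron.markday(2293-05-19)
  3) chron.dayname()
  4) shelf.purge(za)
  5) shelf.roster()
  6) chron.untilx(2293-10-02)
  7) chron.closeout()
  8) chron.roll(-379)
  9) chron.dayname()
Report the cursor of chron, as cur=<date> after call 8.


Answer: cur=2292-05-17

Derivation:
I use shelf.lodge on k→roslu, v→-812, — result: 565.
Using chron.markday on d→2293-05-19, and get 2293-05-19.
I call chron.dayname(), which returns Friday.
Invoking shelf.purge on k→za, → begrat.
Calling shelf.roster(), and see [muza, roslu].
Now I run chron.untilx on d→2293-10-02, yielding 136.
Calling chron.closeout, giving 2293-05-31.
Then chron.roll on n→-379, and observe 2292-05-17.
Now I run chron.dayname, and get Tuesday.


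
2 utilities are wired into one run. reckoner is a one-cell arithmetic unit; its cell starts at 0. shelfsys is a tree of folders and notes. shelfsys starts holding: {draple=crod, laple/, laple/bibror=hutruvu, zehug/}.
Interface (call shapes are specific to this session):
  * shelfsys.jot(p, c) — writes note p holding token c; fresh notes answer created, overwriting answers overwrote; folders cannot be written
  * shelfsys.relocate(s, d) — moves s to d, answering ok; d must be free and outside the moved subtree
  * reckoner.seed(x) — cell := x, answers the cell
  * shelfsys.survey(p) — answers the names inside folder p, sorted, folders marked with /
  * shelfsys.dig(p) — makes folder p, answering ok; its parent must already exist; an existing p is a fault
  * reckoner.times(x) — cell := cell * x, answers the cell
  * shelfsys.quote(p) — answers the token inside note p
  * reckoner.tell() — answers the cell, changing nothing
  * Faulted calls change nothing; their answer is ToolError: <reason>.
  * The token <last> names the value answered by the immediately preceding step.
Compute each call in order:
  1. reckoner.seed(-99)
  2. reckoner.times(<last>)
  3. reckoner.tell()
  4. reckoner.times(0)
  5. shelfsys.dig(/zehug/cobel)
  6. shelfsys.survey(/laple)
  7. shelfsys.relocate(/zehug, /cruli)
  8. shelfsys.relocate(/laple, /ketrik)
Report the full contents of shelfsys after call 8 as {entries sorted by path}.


Calling reckoner.seed using x: -99, yielding -99.
I invoke reckoner.times using x: <last>, and observe 9801.
Using reckoner.tell, yielding 9801.
I try reckoner.times using x: 0, which returns 0.
Calling shelfsys.dig using p: /zehug/cobel: ok.
Using shelfsys.survey using p: /laple, which returns [bibror].
Using shelfsys.relocate using s: /zehug, d: /cruli, — result: ok.
Then shelfsys.relocate using s: /laple, d: /ketrik, giving ok.

Answer: {cruli/, cruli/cobel/, draple=crod, ketrik/, ketrik/bibror=hutruvu}


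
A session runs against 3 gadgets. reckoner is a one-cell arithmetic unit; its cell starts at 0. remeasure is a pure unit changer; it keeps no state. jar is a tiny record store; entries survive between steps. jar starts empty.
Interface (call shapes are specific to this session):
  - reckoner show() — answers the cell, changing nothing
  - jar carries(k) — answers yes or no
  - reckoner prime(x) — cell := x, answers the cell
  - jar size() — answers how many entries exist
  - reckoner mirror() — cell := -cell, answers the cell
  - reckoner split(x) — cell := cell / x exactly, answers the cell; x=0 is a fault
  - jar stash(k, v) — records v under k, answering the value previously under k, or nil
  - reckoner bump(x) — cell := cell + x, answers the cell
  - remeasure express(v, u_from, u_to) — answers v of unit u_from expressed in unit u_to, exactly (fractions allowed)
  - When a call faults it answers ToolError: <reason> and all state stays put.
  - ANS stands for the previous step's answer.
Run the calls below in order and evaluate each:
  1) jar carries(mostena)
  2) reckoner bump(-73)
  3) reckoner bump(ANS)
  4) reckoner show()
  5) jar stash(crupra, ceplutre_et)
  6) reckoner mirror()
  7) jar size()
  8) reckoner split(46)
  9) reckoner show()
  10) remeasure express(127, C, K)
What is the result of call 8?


Answer: 73/23

Derivation:
-> jar carries(k: mostena)
<- no
-> reckoner bump(x: -73)
<- -73
-> reckoner bump(x: ANS)
<- -146
-> reckoner show()
<- -146
-> jar stash(k: crupra, v: ceplutre_et)
<- nil
-> reckoner mirror()
<- 146
-> jar size()
<- 1
-> reckoner split(x: 46)
<- 73/23
-> reckoner show()
<- 73/23
-> remeasure express(v: 127, u_from: C, u_to: K)
<- 8003/20


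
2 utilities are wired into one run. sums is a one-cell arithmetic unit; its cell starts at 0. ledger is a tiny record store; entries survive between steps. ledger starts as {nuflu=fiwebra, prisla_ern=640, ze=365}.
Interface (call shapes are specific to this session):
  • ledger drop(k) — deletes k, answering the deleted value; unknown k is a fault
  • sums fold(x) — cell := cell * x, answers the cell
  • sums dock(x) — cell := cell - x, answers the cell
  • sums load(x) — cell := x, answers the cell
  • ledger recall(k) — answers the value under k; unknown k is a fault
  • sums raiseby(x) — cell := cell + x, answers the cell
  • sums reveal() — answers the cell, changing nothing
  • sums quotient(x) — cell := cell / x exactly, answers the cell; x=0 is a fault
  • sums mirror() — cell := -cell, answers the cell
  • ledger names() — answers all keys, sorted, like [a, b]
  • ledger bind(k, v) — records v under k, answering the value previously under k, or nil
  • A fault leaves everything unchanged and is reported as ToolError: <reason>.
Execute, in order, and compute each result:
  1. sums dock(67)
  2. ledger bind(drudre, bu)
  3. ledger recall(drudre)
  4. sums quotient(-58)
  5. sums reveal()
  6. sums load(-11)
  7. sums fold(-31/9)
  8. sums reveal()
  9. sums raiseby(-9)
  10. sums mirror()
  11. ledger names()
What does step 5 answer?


Answer: 67/58

Derivation:
>>> sums dock x='67'
[out] -67
>>> ledger bind k='drudre' v='bu'
[out] nil
>>> ledger recall k='drudre'
[out] bu
>>> sums quotient x='-58'
[out] 67/58
>>> sums reveal
[out] 67/58
>>> sums load x='-11'
[out] -11
>>> sums fold x='-31/9'
[out] 341/9
>>> sums reveal
[out] 341/9
>>> sums raiseby x='-9'
[out] 260/9
>>> sums mirror
[out] -260/9
>>> ledger names
[out] [drudre, nuflu, prisla_ern, ze]


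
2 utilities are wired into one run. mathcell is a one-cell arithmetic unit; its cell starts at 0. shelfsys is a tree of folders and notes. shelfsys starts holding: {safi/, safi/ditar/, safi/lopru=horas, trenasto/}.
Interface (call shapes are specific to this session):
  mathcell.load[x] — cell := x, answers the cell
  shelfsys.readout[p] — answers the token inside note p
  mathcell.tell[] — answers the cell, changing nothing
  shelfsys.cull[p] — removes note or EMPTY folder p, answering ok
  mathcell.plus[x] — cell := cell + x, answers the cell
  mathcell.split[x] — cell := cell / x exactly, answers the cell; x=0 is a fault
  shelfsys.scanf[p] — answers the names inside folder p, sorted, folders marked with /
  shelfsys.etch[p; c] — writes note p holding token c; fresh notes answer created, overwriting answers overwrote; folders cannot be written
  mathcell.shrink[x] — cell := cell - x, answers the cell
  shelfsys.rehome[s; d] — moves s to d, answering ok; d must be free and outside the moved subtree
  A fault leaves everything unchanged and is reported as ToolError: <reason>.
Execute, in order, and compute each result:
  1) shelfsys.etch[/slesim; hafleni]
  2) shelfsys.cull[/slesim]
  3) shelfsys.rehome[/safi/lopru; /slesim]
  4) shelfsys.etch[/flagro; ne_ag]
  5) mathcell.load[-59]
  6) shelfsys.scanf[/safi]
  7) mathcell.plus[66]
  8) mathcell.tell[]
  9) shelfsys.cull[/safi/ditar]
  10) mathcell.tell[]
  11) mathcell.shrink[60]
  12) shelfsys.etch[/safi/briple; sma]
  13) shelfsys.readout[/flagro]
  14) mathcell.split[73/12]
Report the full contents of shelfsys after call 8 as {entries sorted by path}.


> etch p: /slesim c: hafleni
  created
> cull p: /slesim
  ok
> rehome s: /safi/lopru d: /slesim
  ok
> etch p: /flagro c: ne_ag
  created
> load x: -59
  -59
> scanf p: /safi
  [ditar/]
> plus x: 66
  7
> tell
  7
> cull p: /safi/ditar
  ok
> tell
  7
> shrink x: 60
  -53
> etch p: /safi/briple c: sma
  created
> readout p: /flagro
  ne_ag
> split x: 73/12
  -636/73

Answer: {flagro=ne_ag, safi/, safi/ditar/, slesim=horas, trenasto/}


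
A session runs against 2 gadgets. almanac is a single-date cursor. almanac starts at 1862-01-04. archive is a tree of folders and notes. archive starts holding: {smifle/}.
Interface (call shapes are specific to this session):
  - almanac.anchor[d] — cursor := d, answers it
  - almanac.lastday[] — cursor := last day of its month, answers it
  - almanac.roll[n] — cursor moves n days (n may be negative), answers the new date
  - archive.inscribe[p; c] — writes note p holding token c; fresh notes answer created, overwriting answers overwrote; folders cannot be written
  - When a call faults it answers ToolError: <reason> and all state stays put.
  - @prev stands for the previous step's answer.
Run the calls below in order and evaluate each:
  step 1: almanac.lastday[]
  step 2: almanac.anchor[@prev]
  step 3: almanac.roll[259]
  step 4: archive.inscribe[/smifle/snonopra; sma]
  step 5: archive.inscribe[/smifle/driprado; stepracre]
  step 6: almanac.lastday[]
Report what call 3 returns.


[in] almanac.lastday
= 1862-01-31
[in] almanac.anchor d='@prev'
= 1862-01-31
[in] almanac.roll n='259'
= 1862-10-17
[in] archive.inscribe p='/smifle/snonopra' c='sma'
= created
[in] archive.inscribe p='/smifle/driprado' c='stepracre'
= created
[in] almanac.lastday
= 1862-10-31

Answer: 1862-10-17
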